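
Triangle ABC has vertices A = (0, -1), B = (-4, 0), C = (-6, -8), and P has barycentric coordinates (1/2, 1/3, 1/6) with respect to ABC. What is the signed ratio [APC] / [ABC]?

1/3

The signed ratio [APC]/[ABC] equals the barycentric coordinate of P at vertex B, which is 1/3.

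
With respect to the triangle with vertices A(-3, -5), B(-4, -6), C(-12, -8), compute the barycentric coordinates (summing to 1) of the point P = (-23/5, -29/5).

Signed area of the reference triangle: [ABC] = ½·((-3)·(-6−(-8)) + (-4)·(-8−(-5)) + (-12)·(-5−(-6))) = ½·(-6 + 12 − 12) = -3.
[PBC] = ½·((-23/5)·(-6−(-8)) + (-4)·(-8−(-29/5)) + (-12)·(-29/5−(-6))) = ½·(-46/5 + 44/5 − 12/5) = -7/5, so the A-coordinate is (-7/5)/(-3) = 7/15.
[APC] = ½·((-3)·(-29/5−(-8)) + (-23/5)·(-8−(-5)) + (-12)·(-5−(-29/5))) = ½·(-33/5 + 69/5 − 48/5) = -6/5, so the B-coordinate is 2/5.
[ABP] = ½·((-3)·(-6−(-29/5)) + (-4)·(-29/5−(-5)) + (-23/5)·(-5−(-6))) = ½·(3/5 + 16/5 − 23/5) = -2/5, so the C-coordinate is 2/15.
Check: 7/15 + 2/5 + 2/15 = 1.

(7/15, 2/5, 2/15)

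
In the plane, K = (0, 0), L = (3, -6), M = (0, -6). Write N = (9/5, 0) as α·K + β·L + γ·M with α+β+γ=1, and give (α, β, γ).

Signed area of the reference triangle: [KLM] = ½·(0·(-6−(-6)) + 3·(-6−0) + 0·(0−(-6))) = ½·(0 − 18 + 0) = -9.
[NLM] = ½·((9/5)·(-6−(-6)) + 3·(-6−0) + 0·(0−(-6))) = ½·(0 − 18 + 0) = -9, so the K-coordinate is (-9)/(-9) = 1.
[KNM] = ½·(0·(0−(-6)) + (9/5)·(-6−0) + 0·(0−0)) = ½·(0 − 54/5 + 0) = -27/5, so the L-coordinate is 3/5.
[KLN] = ½·(0·(-6−0) + 3·(0−0) + (9/5)·(0−(-6))) = ½·(0 + 0 + 54/5) = 27/5, so the M-coordinate is -3/5.

(1, 3/5, -3/5)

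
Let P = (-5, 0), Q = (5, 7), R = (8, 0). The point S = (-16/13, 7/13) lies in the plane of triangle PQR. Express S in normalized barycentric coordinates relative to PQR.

(9/13, 1/13, 3/13)

Signed area of the reference triangle: [PQR] = ½·((-5)·(7−0) + 5·(0−0) + 8·(0−7)) = ½·(-35 + 0 − 56) = -91/2.
[SQR] = ½·((-16/13)·(7−0) + 5·(0−(7/13)) + 8·(7/13−7)) = ½·(-112/13 − 35/13 − 672/13) = -63/2, so the P-coordinate is (-63/2)/(-91/2) = 9/13.
[PSR] = ½·((-5)·(7/13−0) + (-16/13)·(0−0) + 8·(0−(7/13))) = ½·(-35/13 + 0 − 56/13) = -7/2, so the Q-coordinate is 1/13.
[PQS] = ½·((-5)·(7−(7/13)) + 5·(7/13−0) + (-16/13)·(0−7)) = ½·(-420/13 + 35/13 + 112/13) = -21/2, so the R-coordinate is 3/13.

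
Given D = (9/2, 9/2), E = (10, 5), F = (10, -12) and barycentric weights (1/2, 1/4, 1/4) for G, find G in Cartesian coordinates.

(29/4, 1/2)

G = (1/2)·D + (1/4)·E + (1/4)·F.
x-coordinate: (1/2)·(9/2) + (1/4)·10 + (1/4)·10 = 29/4.
y-coordinate: (1/2)·(9/2) + (1/4)·5 + (1/4)·(-12) = 1/2.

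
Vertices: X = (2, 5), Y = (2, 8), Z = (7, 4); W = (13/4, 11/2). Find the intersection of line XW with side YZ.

Barycentric coordinates of W with respect to XYZ: (1/2, 1/4, 1/4).
On side YZ the X-coordinate is zero; dropping W's X-weight 1/2 and renormalizing the remaining 1/4 : 1/4 gives weights 1/2, 1/2 on Y, Z.
V = (1/2)·(2, 8) + (1/2)·(7, 4) = (9/2, 6).

(9/2, 6)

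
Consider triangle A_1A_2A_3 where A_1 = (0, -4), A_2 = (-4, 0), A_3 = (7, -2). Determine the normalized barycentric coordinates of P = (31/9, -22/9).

(1/3, 1/9, 5/9)

Signed area of the reference triangle: [A_1A_2A_3] = ½·(0·(0−(-2)) + (-4)·(-2−(-4)) + 7·(-4−0)) = ½·(0 − 8 − 28) = -18.
[PA_2A_3] = ½·((31/9)·(0−(-2)) + (-4)·(-2−(-22/9)) + 7·(-22/9−0)) = ½·(62/9 − 16/9 − 154/9) = -6, so the A_1-coordinate is (-6)/(-18) = 1/3.
[A_1PA_3] = ½·(0·(-22/9−(-2)) + (31/9)·(-2−(-4)) + 7·(-4−(-22/9))) = ½·(0 + 62/9 − 98/9) = -2, so the A_2-coordinate is 1/9.
[A_1A_2P] = ½·(0·(0−(-22/9)) + (-4)·(-22/9−(-4)) + (31/9)·(-4−0)) = ½·(0 − 56/9 − 124/9) = -10, so the A_3-coordinate is 5/9.
Check: 1/3 + 1/9 + 5/9 = 1.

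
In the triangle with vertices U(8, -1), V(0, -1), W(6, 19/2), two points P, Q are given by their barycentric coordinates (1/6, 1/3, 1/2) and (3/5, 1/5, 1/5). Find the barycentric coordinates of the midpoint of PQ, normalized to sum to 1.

Since both coordinate triples sum to 1, the midpoint's barycentrics are the componentwise average.
(1/6+3/5)/2 = 23/60; similarly 4/15 and 7/20.

(23/60, 4/15, 7/20)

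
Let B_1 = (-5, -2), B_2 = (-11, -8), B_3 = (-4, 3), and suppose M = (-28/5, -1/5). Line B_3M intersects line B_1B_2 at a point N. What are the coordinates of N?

Barycentric coordinates of M with respect to B_1B_2B_3: (1/5, 1/5, 3/5).
On side B_1B_2 the B_3-coordinate is zero; dropping M's B_3-weight 3/5 and renormalizing the remaining 1/5 : 1/5 gives weights 1/2, 1/2 on B_1, B_2.
N = (1/2)·(-5, -2) + (1/2)·(-11, -8) = (-8, -5).

(-8, -5)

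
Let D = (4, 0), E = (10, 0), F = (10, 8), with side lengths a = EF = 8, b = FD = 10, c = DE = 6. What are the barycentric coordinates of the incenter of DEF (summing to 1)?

(1/3, 5/12, 1/4)

The incenter has barycentric coordinates proportional to the opposite side lengths: (8 : 10 : 6).
Normalizing by 8+10+6 = 24 gives (1/3, 5/12, 1/4).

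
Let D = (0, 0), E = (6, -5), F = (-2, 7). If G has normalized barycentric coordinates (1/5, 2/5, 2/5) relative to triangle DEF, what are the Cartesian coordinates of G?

(8/5, 4/5)

G = (1/5)·D + (2/5)·E + (2/5)·F.
x-coordinate: (1/5)·0 + (2/5)·6 + (2/5)·(-2) = 8/5.
y-coordinate: (1/5)·0 + (2/5)·(-5) + (2/5)·7 = 4/5.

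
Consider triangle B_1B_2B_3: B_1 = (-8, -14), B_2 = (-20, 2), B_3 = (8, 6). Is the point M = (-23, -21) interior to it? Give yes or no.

Barycentric coordinates of M: (79/62, 47/124, -81/124).
The three coordinates are positive, positive, negative; a point is interior exactly when all three are positive.

no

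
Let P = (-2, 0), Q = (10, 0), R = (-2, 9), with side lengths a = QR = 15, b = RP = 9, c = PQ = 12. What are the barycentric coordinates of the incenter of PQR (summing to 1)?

(5/12, 1/4, 1/3)

The incenter has barycentric coordinates proportional to the opposite side lengths: (15 : 9 : 12).
Normalizing by 15+9+12 = 36 gives (5/12, 1/4, 1/3).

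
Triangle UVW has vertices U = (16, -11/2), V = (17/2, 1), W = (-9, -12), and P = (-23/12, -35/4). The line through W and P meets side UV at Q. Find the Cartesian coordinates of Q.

(49/4, -9/4)

Barycentric coordinates of P with respect to UVW: (1/6, 1/6, 2/3).
On side UV the W-coordinate is zero; dropping P's W-weight 2/3 and renormalizing the remaining 1/6 : 1/6 gives weights 1/2, 1/2 on U, V.
Q = (1/2)·(16, -11/2) + (1/2)·(17/2, 1) = (49/4, -9/4).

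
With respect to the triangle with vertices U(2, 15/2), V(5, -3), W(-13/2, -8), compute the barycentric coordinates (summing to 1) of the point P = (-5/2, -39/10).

(1/5, 1/5, 3/5)

Signed area of the reference triangle: [UVW] = ½·(2·(-3−(-8)) + 5·(-8−(15/2)) + (-13/2)·(15/2−(-3))) = ½·(10 − 155/2 − 273/4) = -543/8.
[PVW] = ½·((-5/2)·(-3−(-8)) + 5·(-8−(-39/10)) + (-13/2)·(-39/10−(-3))) = ½·(-25/2 − 41/2 + 117/20) = -543/40, so the U-coordinate is (-543/40)/(-543/8) = 1/5.
[UPW] = ½·(2·(-39/10−(-8)) + (-5/2)·(-8−(15/2)) + (-13/2)·(15/2−(-39/10))) = ½·(41/5 + 155/4 − 741/10) = -543/40, so the V-coordinate is 1/5.
[UVP] = ½·(2·(-3−(-39/10)) + 5·(-39/10−(15/2)) + (-5/2)·(15/2−(-3))) = ½·(9/5 − 57 − 105/4) = -1629/40, so the W-coordinate is 3/5.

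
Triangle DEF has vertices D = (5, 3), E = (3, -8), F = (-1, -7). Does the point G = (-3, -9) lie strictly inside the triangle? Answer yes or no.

no

Barycentric coordinates of G: (-5/23, -4/23, 32/23).
The three coordinates are negative, negative, positive; a point is interior exactly when all three are positive.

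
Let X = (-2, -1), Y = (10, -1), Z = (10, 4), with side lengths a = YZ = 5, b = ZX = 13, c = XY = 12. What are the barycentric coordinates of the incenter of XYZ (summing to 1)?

(1/6, 13/30, 2/5)

The incenter has barycentric coordinates proportional to the opposite side lengths: (5 : 13 : 12).
Normalizing by 5+13+12 = 30 gives (1/6, 13/30, 2/5).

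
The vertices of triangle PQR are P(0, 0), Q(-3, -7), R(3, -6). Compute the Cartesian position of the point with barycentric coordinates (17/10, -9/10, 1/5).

(33/10, 51/10)

S = (17/10)·P + (-9/10)·Q + (1/5)·R.
x-coordinate: (17/10)·0 + (-9/10)·(-3) + (1/5)·3 = 33/10.
y-coordinate: (17/10)·0 + (-9/10)·(-7) + (1/5)·(-6) = 51/10.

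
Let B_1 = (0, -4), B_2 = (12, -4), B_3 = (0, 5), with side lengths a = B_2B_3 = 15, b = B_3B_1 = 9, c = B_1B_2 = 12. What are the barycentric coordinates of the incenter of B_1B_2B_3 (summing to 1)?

The incenter has barycentric coordinates proportional to the opposite side lengths: (15 : 9 : 12).
Normalizing by 15+9+12 = 36 gives (5/12, 1/4, 1/3).

(5/12, 1/4, 1/3)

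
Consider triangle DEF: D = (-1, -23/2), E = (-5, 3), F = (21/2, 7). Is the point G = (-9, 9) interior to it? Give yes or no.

Barycentric coordinates of G: (-436/963, 1535/963, -136/963).
The three coordinates are negative, positive, negative; a point is interior exactly when all three are positive.

no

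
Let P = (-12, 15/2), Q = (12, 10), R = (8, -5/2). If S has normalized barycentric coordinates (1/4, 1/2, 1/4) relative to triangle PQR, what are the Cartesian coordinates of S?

(5, 25/4)

S = (1/4)·P + (1/2)·Q + (1/4)·R.
x-coordinate: (1/4)·(-12) + (1/2)·12 + (1/4)·8 = 5.
y-coordinate: (1/4)·(15/2) + (1/2)·10 + (1/4)·(-5/2) = 25/4.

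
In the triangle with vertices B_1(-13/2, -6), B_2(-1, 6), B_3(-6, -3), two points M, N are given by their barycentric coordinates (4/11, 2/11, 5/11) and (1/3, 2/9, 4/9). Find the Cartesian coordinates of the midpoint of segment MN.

Barycentric coordinates of the midpoint are the average: (23/66, 20/99, 89/198).
Converting: (23/66)·B_1 + (20/99)·B_2 + (89/198)·B_3 = (-2045/396, -49/22).

(-2045/396, -49/22)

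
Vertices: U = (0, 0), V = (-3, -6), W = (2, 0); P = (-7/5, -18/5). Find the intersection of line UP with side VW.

(-7/4, -9/2)

Barycentric coordinates of P with respect to UVW: (1/5, 3/5, 1/5).
On side VW the U-coordinate is zero; dropping P's U-weight 1/5 and renormalizing the remaining 3/5 : 1/5 gives weights 3/4, 1/4 on V, W.
Q = (3/4)·(-3, -6) + (1/4)·(2, 0) = (-7/4, -9/2).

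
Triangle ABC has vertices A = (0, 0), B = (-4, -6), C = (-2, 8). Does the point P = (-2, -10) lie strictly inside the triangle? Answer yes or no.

no

Barycentric coordinates of P: (9/11, 9/11, -7/11).
The three coordinates are positive, positive, negative; a point is interior exactly when all three are positive.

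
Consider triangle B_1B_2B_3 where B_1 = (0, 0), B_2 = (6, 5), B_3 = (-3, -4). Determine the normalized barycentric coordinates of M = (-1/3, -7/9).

(5/9, 1/9, 1/3)

Signed area of the reference triangle: [B_1B_2B_3] = ½·(0·(5−(-4)) + 6·(-4−0) + (-3)·(0−5)) = ½·(0 − 24 + 15) = -9/2.
[MB_2B_3] = ½·((-1/3)·(5−(-4)) + 6·(-4−(-7/9)) + (-3)·(-7/9−5)) = ½·(-3 − 58/3 + 52/3) = -5/2, so the B_1-coordinate is (-5/2)/(-9/2) = 5/9.
[B_1MB_3] = ½·(0·(-7/9−(-4)) + (-1/3)·(-4−0) + (-3)·(0−(-7/9))) = ½·(0 + 4/3 − 7/3) = -1/2, so the B_2-coordinate is 1/9.
[B_1B_2M] = ½·(0·(5−(-7/9)) + 6·(-7/9−0) + (-1/3)·(0−5)) = ½·(0 − 14/3 + 5/3) = -3/2, so the B_3-coordinate is 1/3.
Check: 5/9 + 1/9 + 1/3 = 1.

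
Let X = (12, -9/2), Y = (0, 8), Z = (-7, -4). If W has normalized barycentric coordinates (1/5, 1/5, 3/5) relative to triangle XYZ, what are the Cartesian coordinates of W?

W = (1/5)·X + (1/5)·Y + (3/5)·Z.
x-coordinate: (1/5)·12 + (1/5)·0 + (3/5)·(-7) = -9/5.
y-coordinate: (1/5)·(-9/2) + (1/5)·8 + (3/5)·(-4) = -17/10.

(-9/5, -17/10)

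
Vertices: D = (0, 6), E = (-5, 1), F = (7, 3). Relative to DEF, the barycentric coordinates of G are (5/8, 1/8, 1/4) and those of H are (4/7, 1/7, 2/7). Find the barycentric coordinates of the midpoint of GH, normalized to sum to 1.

(67/112, 15/112, 15/56)

Since both coordinate triples sum to 1, the midpoint's barycentrics are the componentwise average.
(5/8+4/7)/2 = 67/112; similarly 15/112 and 15/56.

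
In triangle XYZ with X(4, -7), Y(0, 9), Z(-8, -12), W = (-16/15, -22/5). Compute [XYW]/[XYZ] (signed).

1/3

[XYZ] = ½·(4·(9−(-12)) + 0·(-12−(-7)) + (-8)·(-7−9)) = ½·(84 + 0 + 128) = 106.
[XYW] = ½·(4·(9−(-22/5)) + 0·(-22/5−(-7)) + (-16/15)·(-7−9)) = ½·(268/5 + 0 + 256/15) = 106/3, so the ratio is (106/3)/106 = 1/3.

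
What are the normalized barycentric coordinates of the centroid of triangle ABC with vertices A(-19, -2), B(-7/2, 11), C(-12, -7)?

The centroid is the average of the vertices, so each weight is 1/3.

(1/3, 1/3, 1/3)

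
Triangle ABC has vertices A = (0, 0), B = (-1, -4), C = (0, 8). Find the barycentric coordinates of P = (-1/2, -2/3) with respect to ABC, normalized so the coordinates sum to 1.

Signed area of the reference triangle: [ABC] = ½·(0·(-4−8) + (-1)·(8−0) + 0·(0−(-4))) = ½·(0 − 8 + 0) = -4.
[PBC] = ½·((-1/2)·(-4−8) + (-1)·(8−(-2/3)) + 0·(-2/3−(-4))) = ½·(6 − 26/3 + 0) = -4/3, so the A-coordinate is (-4/3)/(-4) = 1/3.
[APC] = ½·(0·(-2/3−8) + (-1/2)·(8−0) + 0·(0−(-2/3))) = ½·(0 − 4 + 0) = -2, so the B-coordinate is 1/2.
[ABP] = ½·(0·(-4−(-2/3)) + (-1)·(-2/3−0) + (-1/2)·(0−(-4))) = ½·(0 + 2/3 − 2) = -2/3, so the C-coordinate is 1/6.

(1/3, 1/2, 1/6)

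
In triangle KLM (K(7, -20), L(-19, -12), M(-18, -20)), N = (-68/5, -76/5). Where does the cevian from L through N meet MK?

(-11/2, -20)

Barycentric coordinates of N with respect to KLM: (1/5, 3/5, 1/5).
On side MK the L-coordinate is zero; dropping N's L-weight 3/5 and renormalizing the remaining 1/5 : 1/5 gives weights 1/2, 1/2 on M, K.
J = (1/2)·(-18, -20) + (1/2)·(7, -20) = (-11/2, -20).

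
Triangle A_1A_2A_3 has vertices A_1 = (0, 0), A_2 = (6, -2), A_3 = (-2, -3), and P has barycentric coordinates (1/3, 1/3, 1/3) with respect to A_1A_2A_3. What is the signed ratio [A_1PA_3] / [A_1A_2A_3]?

1/3

The signed ratio [A_1PA_3]/[A_1A_2A_3] equals the barycentric coordinate of P at vertex A_2, which is 1/3.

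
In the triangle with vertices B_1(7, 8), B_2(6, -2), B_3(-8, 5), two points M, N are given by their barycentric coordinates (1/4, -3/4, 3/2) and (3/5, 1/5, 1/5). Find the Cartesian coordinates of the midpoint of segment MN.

Barycentric coordinates of the midpoint are the average: (17/40, -11/40, 17/20).
Converting: (17/40)·B_1 + (-11/40)·B_2 + (17/20)·B_3 = (-219/40, 41/5).

(-219/40, 41/5)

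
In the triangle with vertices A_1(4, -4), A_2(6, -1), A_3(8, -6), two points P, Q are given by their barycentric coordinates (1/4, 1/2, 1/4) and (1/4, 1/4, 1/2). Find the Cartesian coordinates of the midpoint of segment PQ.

Barycentric coordinates of the midpoint are the average: (1/4, 3/8, 3/8).
Converting: (1/4)·A_1 + (3/8)·A_2 + (3/8)·A_3 = (25/4, -29/8).

(25/4, -29/8)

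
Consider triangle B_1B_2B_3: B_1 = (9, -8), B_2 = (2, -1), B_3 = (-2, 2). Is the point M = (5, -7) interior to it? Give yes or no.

Barycentric coordinates of M: (15/7, -29/7, 3).
The three coordinates are positive, negative, positive; a point is interior exactly when all three are positive.

no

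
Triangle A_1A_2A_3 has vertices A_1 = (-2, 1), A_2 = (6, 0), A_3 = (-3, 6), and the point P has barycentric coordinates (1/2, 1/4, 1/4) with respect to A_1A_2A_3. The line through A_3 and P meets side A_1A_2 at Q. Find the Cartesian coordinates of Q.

Line A_3P meets A_1A_2 where the A_3-coordinate vanishes; zeroing P's A_3-weight and renormalizing leaves A_1, A_2-weights 1/2 : 1/4 → (2/3, 1/3).
So Q = (2/3)·A_1 + (1/3)·A_2 = (2/3, 2/3).

(2/3, 2/3)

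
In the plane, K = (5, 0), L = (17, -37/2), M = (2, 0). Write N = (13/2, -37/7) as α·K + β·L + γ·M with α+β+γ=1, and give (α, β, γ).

(1/14, 2/7, 9/14)

Signed area of the reference triangle: [KLM] = ½·(5·(-37/2−0) + 17·(0−0) + 2·(0−(-37/2))) = ½·(-185/2 + 0 + 37) = -111/4.
[NLM] = ½·((13/2)·(-37/2−0) + 17·(0−(-37/7)) + 2·(-37/7−(-37/2))) = ½·(-481/4 + 629/7 + 185/7) = -111/56, so the K-coordinate is (-111/56)/(-111/4) = 1/14.
[KNM] = ½·(5·(-37/7−0) + (13/2)·(0−0) + 2·(0−(-37/7))) = ½·(-185/7 + 0 + 74/7) = -111/14, so the L-coordinate is 2/7.
[KLN] = ½·(5·(-37/2−(-37/7)) + 17·(-37/7−0) + (13/2)·(0−(-37/2))) = ½·(-925/14 − 629/7 + 481/4) = -999/56, so the M-coordinate is 9/14.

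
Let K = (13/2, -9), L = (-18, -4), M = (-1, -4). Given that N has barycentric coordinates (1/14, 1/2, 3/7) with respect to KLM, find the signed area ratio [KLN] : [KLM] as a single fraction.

3/7

The signed ratio [KLN]/[KLM] equals the barycentric coordinate of N at vertex M, which is 3/7.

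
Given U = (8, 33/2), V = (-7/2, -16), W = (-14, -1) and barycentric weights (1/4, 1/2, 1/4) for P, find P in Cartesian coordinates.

P = (1/4)·U + (1/2)·V + (1/4)·W.
x-coordinate: (1/4)·8 + (1/2)·(-7/2) + (1/4)·(-14) = -13/4.
y-coordinate: (1/4)·(33/2) + (1/2)·(-16) + (1/4)·(-1) = -33/8.

(-13/4, -33/8)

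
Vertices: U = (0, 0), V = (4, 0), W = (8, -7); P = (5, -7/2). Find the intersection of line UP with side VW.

Barycentric coordinates of P with respect to UVW: (1/4, 1/4, 1/2).
On side VW the U-coordinate is zero; dropping P's U-weight 1/4 and renormalizing the remaining 1/4 : 1/2 gives weights 1/3, 2/3 on V, W.
Q = (1/3)·(4, 0) + (2/3)·(8, -7) = (20/3, -14/3).

(20/3, -14/3)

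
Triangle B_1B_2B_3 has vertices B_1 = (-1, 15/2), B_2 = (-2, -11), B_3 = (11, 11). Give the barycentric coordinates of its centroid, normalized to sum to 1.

The centroid is the average of the vertices, so each weight is 1/3.

(1/3, 1/3, 1/3)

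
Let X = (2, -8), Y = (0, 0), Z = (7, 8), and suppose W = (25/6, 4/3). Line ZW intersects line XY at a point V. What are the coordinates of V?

Barycentric coordinates of W with respect to XYZ: (1/3, 1/6, 1/2).
On side XY the Z-coordinate is zero; dropping W's Z-weight 1/2 and renormalizing the remaining 1/3 : 1/6 gives weights 2/3, 1/3 on X, Y.
V = (2/3)·(2, -8) + (1/3)·(0, 0) = (4/3, -16/3).

(4/3, -16/3)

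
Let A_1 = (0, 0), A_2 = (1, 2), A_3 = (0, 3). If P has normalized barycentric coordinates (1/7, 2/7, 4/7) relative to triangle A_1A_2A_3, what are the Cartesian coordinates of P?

P = (1/7)·A_1 + (2/7)·A_2 + (4/7)·A_3.
x-coordinate: (1/7)·0 + (2/7)·1 + (4/7)·0 = 2/7.
y-coordinate: (1/7)·0 + (2/7)·2 + (4/7)·3 = 16/7.

(2/7, 16/7)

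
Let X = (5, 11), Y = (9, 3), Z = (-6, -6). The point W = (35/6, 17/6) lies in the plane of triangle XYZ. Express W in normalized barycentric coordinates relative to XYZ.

(1/6, 2/3, 1/6)

Signed area of the reference triangle: [XYZ] = ½·(5·(3−(-6)) + 9·(-6−11) + (-6)·(11−3)) = ½·(45 − 153 − 48) = -78.
[WYZ] = ½·((35/6)·(3−(-6)) + 9·(-6−(17/6)) + (-6)·(17/6−3)) = ½·(105/2 − 159/2 + 1) = -13, so the X-coordinate is (-13)/(-78) = 1/6.
[XWZ] = ½·(5·(17/6−(-6)) + (35/6)·(-6−11) + (-6)·(11−(17/6))) = ½·(265/6 − 595/6 − 49) = -52, so the Y-coordinate is 2/3.
[XYW] = ½·(5·(3−(17/6)) + 9·(17/6−11) + (35/6)·(11−3)) = ½·(5/6 − 147/2 + 140/3) = -13, so the Z-coordinate is 1/6.
Check: 1/6 + 2/3 + 1/6 = 1.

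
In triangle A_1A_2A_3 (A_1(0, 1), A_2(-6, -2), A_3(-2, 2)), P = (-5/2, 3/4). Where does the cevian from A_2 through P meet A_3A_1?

Barycentric coordinates of P with respect to A_1A_2A_3: (1/4, 1/4, 1/2).
On side A_3A_1 the A_2-coordinate is zero; dropping P's A_2-weight 1/4 and renormalizing the remaining 1/2 : 1/4 gives weights 2/3, 1/3 on A_3, A_1.
Q = (2/3)·(-2, 2) + (1/3)·(0, 1) = (-4/3, 5/3).

(-4/3, 5/3)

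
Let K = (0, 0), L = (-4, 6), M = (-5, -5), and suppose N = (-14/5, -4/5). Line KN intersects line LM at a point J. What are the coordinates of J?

(-14/3, -4/3)

Barycentric coordinates of N with respect to KLM: (2/5, 1/5, 2/5).
On side LM the K-coordinate is zero; dropping N's K-weight 2/5 and renormalizing the remaining 1/5 : 2/5 gives weights 1/3, 2/3 on L, M.
J = (1/3)·(-4, 6) + (2/3)·(-5, -5) = (-14/3, -4/3).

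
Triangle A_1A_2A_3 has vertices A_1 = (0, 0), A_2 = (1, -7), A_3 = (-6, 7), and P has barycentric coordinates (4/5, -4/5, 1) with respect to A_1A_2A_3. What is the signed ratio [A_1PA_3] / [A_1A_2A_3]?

The signed ratio [A_1PA_3]/[A_1A_2A_3] equals the barycentric coordinate of P at vertex A_2, which is -4/5.

-4/5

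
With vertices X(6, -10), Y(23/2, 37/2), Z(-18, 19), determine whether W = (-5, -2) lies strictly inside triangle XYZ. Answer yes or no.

no

Barycentric coordinates of W: (1226/1687, -254/1687, 715/1687).
The three coordinates are positive, negative, positive; a point is interior exactly when all three are positive.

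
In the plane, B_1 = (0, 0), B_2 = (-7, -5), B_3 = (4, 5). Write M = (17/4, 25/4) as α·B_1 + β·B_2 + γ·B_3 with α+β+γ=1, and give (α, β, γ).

Signed area of the reference triangle: [B_1B_2B_3] = ½·(0·(-5−5) + (-7)·(5−0) + 4·(0−(-5))) = ½·(0 − 35 + 20) = -15/2.
[MB_2B_3] = ½·((17/4)·(-5−5) + (-7)·(5−(25/4)) + 4·(25/4−(-5))) = ½·(-85/2 + 35/4 + 45) = 45/8, so the B_1-coordinate is (45/8)/(-15/2) = -3/4.
[B_1MB_3] = ½·(0·(25/4−5) + (17/4)·(5−0) + 4·(0−(25/4))) = ½·(0 + 85/4 − 25) = -15/8, so the B_2-coordinate is 1/4.
[B_1B_2M] = ½·(0·(-5−(25/4)) + (-7)·(25/4−0) + (17/4)·(0−(-5))) = ½·(0 − 175/4 + 85/4) = -45/4, so the B_3-coordinate is 3/2.
Check: -3/4 + 1/4 + 3/2 = 1.

(-3/4, 1/4, 3/2)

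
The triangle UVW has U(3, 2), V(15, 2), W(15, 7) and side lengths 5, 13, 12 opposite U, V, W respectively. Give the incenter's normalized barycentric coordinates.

(1/6, 13/30, 2/5)

The incenter has barycentric coordinates proportional to the opposite side lengths: (5 : 13 : 12).
Normalizing by 5+13+12 = 30 gives (1/6, 13/30, 2/5).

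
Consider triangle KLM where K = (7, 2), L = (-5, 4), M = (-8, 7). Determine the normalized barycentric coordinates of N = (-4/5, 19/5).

(2/5, 2/5, 1/5)

Signed area of the reference triangle: [KLM] = ½·(7·(4−7) + (-5)·(7−2) + (-8)·(2−4)) = ½·(-21 − 25 + 16) = -15.
[NLM] = ½·((-4/5)·(4−7) + (-5)·(7−(19/5)) + (-8)·(19/5−4)) = ½·(12/5 − 16 + 8/5) = -6, so the K-coordinate is (-6)/(-15) = 2/5.
[KNM] = ½·(7·(19/5−7) + (-4/5)·(7−2) + (-8)·(2−(19/5))) = ½·(-112/5 − 4 + 72/5) = -6, so the L-coordinate is 2/5.
[KLN] = ½·(7·(4−(19/5)) + (-5)·(19/5−2) + (-4/5)·(2−4)) = ½·(7/5 − 9 + 8/5) = -3, so the M-coordinate is 1/5.
Check: 2/5 + 2/5 + 1/5 = 1.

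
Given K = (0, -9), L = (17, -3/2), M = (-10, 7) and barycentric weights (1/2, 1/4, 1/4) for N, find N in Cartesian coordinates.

N = (1/2)·K + (1/4)·L + (1/4)·M.
x-coordinate: (1/2)·0 + (1/4)·17 + (1/4)·(-10) = 7/4.
y-coordinate: (1/2)·(-9) + (1/4)·(-3/2) + (1/4)·7 = -25/8.

(7/4, -25/8)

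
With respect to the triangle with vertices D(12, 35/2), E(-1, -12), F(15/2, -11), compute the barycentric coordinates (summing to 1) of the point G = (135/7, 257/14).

Signed area of the reference triangle: [DEF] = ½·(12·(-12−(-11)) + (-1)·(-11−(35/2)) + (15/2)·(35/2−(-12))) = ½·(-12 + 57/2 + 885/4) = 951/8.
[GEF] = ½·((135/7)·(-12−(-11)) + (-1)·(-11−(257/14)) + (15/2)·(257/14−(-12))) = ½·(-135/7 + 411/14 + 6375/28) = 951/8, so the D-coordinate is (951/8)/(951/8) = 1.
[DGF] = ½·(12·(257/14−(-11)) + (135/7)·(-11−(35/2)) + (15/2)·(35/2−(257/14))) = ½·(2466/7 − 7695/14 − 45/7) = -2853/28, so the E-coordinate is -6/7.
[DEG] = ½·(12·(-12−(257/14)) + (-1)·(257/14−(35/2)) + (135/7)·(35/2−(-12))) = ½·(-2550/7 − 6/7 + 7965/14) = 2853/28, so the F-coordinate is 6/7.

(1, -6/7, 6/7)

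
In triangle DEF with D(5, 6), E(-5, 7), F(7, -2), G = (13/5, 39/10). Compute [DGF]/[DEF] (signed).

[DEF] = ½·(5·(7−(-2)) + (-5)·(-2−6) + 7·(6−7)) = ½·(45 + 40 − 7) = 39.
[DGF] = ½·(5·(39/10−(-2)) + (13/5)·(-2−6) + 7·(6−(39/10))) = ½·(59/2 − 104/5 + 147/10) = 117/10, so the ratio is (117/10)/39 = 3/10.

3/10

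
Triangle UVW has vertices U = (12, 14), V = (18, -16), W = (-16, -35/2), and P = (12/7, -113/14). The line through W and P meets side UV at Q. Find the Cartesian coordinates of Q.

(15, -1)

Barycentric coordinates of P with respect to UVW: (2/7, 2/7, 3/7).
On side UV the W-coordinate is zero; dropping P's W-weight 3/7 and renormalizing the remaining 2/7 : 2/7 gives weights 1/2, 1/2 on U, V.
Q = (1/2)·(12, 14) + (1/2)·(18, -16) = (15, -1).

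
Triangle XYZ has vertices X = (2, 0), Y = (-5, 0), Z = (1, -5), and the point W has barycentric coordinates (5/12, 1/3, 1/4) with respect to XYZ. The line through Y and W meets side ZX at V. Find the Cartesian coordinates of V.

Line YW meets ZX where the Y-coordinate vanishes; zeroing W's Y-weight and renormalizing leaves Z, X-weights 1/4 : 5/12 → (3/8, 5/8).
So V = (3/8)·Z + (5/8)·X = (13/8, -15/8).

(13/8, -15/8)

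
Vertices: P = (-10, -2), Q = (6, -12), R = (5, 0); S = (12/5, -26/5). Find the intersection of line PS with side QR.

(11/2, -6)

Barycentric coordinates of S with respect to PQR: (1/5, 2/5, 2/5).
On side QR the P-coordinate is zero; dropping S's P-weight 1/5 and renormalizing the remaining 2/5 : 2/5 gives weights 1/2, 1/2 on Q, R.
T = (1/2)·(6, -12) + (1/2)·(5, 0) = (11/2, -6).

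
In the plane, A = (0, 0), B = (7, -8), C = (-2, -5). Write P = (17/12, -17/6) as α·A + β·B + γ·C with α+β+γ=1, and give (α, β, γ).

(7/12, 1/4, 1/6)

Signed area of the reference triangle: [ABC] = ½·(0·(-8−(-5)) + 7·(-5−0) + (-2)·(0−(-8))) = ½·(0 − 35 − 16) = -51/2.
[PBC] = ½·((17/12)·(-8−(-5)) + 7·(-5−(-17/6)) + (-2)·(-17/6−(-8))) = ½·(-17/4 − 91/6 − 31/3) = -119/8, so the A-coordinate is (-119/8)/(-51/2) = 7/12.
[APC] = ½·(0·(-17/6−(-5)) + (17/12)·(-5−0) + (-2)·(0−(-17/6))) = ½·(0 − 85/12 − 17/3) = -51/8, so the B-coordinate is 1/4.
[ABP] = ½·(0·(-8−(-17/6)) + 7·(-17/6−0) + (17/12)·(0−(-8))) = ½·(0 − 119/6 + 34/3) = -17/4, so the C-coordinate is 1/6.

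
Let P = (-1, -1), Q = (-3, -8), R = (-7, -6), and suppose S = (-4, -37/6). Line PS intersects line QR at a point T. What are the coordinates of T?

(-23/5, -36/5)

Barycentric coordinates of S with respect to PQR: (1/6, 1/2, 1/3).
On side QR the P-coordinate is zero; dropping S's P-weight 1/6 and renormalizing the remaining 1/2 : 1/3 gives weights 3/5, 2/5 on Q, R.
T = (3/5)·(-3, -8) + (2/5)·(-7, -6) = (-23/5, -36/5).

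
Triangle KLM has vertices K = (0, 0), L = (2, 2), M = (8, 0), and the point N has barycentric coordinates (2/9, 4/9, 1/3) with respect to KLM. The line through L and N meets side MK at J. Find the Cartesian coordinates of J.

(24/5, 0)

Line LN meets MK where the L-coordinate vanishes; zeroing N's L-weight and renormalizing leaves M, K-weights 1/3 : 2/9 → (3/5, 2/5).
So J = (3/5)·M + (2/5)·K = (24/5, 0).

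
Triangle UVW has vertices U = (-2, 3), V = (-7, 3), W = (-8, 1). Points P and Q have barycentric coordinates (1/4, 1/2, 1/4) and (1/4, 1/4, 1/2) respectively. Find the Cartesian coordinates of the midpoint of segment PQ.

(-49/8, 9/4)

Barycentric coordinates of the midpoint are the average: (1/4, 3/8, 3/8).
Converting: (1/4)·U + (3/8)·V + (3/8)·W = (-49/8, 9/4).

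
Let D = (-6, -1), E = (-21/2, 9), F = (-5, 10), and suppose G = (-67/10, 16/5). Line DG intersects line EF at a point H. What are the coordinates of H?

(-31/4, 19/2)

Barycentric coordinates of G with respect to DEF: (3/5, 1/5, 1/5).
On side EF the D-coordinate is zero; dropping G's D-weight 3/5 and renormalizing the remaining 1/5 : 1/5 gives weights 1/2, 1/2 on E, F.
H = (1/2)·(-21/2, 9) + (1/2)·(-5, 10) = (-31/4, 19/2).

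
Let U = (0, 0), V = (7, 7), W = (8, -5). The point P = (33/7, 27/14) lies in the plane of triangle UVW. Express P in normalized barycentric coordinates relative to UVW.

(5/14, 3/7, 3/14)

Signed area of the reference triangle: [UVW] = ½·(0·(7−(-5)) + 7·(-5−0) + 8·(0−7)) = ½·(0 − 35 − 56) = -91/2.
[PVW] = ½·((33/7)·(7−(-5)) + 7·(-5−(27/14)) + 8·(27/14−7)) = ½·(396/7 − 97/2 − 284/7) = -65/4, so the U-coordinate is (-65/4)/(-91/2) = 5/14.
[UPW] = ½·(0·(27/14−(-5)) + (33/7)·(-5−0) + 8·(0−(27/14))) = ½·(0 − 165/7 − 108/7) = -39/2, so the V-coordinate is 3/7.
[UVP] = ½·(0·(7−(27/14)) + 7·(27/14−0) + (33/7)·(0−7)) = ½·(0 + 27/2 − 33) = -39/4, so the W-coordinate is 3/14.
Check: 5/14 + 3/7 + 3/14 = 1.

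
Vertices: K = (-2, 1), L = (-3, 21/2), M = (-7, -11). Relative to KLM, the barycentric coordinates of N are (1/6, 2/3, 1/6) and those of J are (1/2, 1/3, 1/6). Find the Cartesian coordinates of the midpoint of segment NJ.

Barycentric coordinates of the midpoint are the average: (1/3, 1/2, 1/6).
Converting: (1/3)·K + (1/2)·L + (1/6)·M = (-10/3, 15/4).

(-10/3, 15/4)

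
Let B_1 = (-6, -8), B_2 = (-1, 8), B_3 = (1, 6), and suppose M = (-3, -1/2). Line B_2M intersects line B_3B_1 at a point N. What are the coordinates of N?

Barycentric coordinates of M with respect to B_1B_2B_3: (1/2, 1/4, 1/4).
On side B_3B_1 the B_2-coordinate is zero; dropping M's B_2-weight 1/4 and renormalizing the remaining 1/4 : 1/2 gives weights 1/3, 2/3 on B_3, B_1.
N = (1/3)·(1, 6) + (2/3)·(-6, -8) = (-11/3, -10/3).

(-11/3, -10/3)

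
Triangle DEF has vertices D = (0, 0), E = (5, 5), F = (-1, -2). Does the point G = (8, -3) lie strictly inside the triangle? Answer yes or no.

no

Barycentric coordinates of G: (-69/5, 19/5, 11).
The three coordinates are negative, positive, positive; a point is interior exactly when all three are positive.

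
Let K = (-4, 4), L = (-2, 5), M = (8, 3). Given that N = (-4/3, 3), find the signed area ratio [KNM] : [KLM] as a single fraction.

[KLM] = ½·((-4)·(5−3) + (-2)·(3−4) + 8·(4−5)) = ½·(-8 + 2 − 8) = -7.
[KNM] = ½·((-4)·(3−3) + (-4/3)·(3−4) + 8·(4−3)) = ½·(0 + 4/3 + 8) = 14/3, so the ratio is (14/3)/(-7) = -2/3.

-2/3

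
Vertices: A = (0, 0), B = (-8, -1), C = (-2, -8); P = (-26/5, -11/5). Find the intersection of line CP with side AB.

(-6, -3/4)

Barycentric coordinates of P with respect to ABC: (1/5, 3/5, 1/5).
On side AB the C-coordinate is zero; dropping P's C-weight 1/5 and renormalizing the remaining 1/5 : 3/5 gives weights 1/4, 3/4 on A, B.
Q = (1/4)·(0, 0) + (3/4)·(-8, -1) = (-6, -3/4).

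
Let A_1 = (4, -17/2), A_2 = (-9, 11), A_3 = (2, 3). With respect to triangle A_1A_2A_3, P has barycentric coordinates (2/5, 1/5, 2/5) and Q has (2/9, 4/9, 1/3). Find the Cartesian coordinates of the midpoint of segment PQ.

Barycentric coordinates of the midpoint are the average: (14/45, 29/90, 11/30).
Converting: (14/45)·A_1 + (29/90)·A_2 + (11/30)·A_3 = (-83/90, 2).

(-83/90, 2)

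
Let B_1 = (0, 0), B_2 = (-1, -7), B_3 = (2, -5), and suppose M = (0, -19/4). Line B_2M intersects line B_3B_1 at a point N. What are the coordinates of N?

(1, -5/2)

Barycentric coordinates of M with respect to B_1B_2B_3: (1/4, 1/2, 1/4).
On side B_3B_1 the B_2-coordinate is zero; dropping M's B_2-weight 1/2 and renormalizing the remaining 1/4 : 1/4 gives weights 1/2, 1/2 on B_3, B_1.
N = (1/2)·(2, -5) + (1/2)·(0, 0) = (1, -5/2).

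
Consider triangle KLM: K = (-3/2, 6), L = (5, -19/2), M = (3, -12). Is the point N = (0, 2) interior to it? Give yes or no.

yes

Barycentric coordinates of N: (142/189, 4/21, 11/189).
The three coordinates are positive, positive, positive; a point is interior exactly when all three are positive.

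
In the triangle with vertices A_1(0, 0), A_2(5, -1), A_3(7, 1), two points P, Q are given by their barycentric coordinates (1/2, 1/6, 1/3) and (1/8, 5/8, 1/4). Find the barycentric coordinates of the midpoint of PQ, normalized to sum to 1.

Since both coordinate triples sum to 1, the midpoint's barycentrics are the componentwise average.
(1/2+1/8)/2 = 5/16; similarly 19/48 and 7/24.

(5/16, 19/48, 7/24)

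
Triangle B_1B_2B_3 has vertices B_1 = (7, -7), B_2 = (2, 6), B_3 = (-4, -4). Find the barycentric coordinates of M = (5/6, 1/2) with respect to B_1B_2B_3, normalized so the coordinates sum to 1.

(1/6, 1/2, 1/3)

Signed area of the reference triangle: [B_1B_2B_3] = ½·(7·(6−(-4)) + 2·(-4−(-7)) + (-4)·(-7−6)) = ½·(70 + 6 + 52) = 64.
[MB_2B_3] = ½·((5/6)·(6−(-4)) + 2·(-4−(1/2)) + (-4)·(1/2−6)) = ½·(25/3 − 9 + 22) = 32/3, so the B_1-coordinate is (32/3)/64 = 1/6.
[B_1MB_3] = ½·(7·(1/2−(-4)) + (5/6)·(-4−(-7)) + (-4)·(-7−(1/2))) = ½·(63/2 + 5/2 + 30) = 32, so the B_2-coordinate is 1/2.
[B_1B_2M] = ½·(7·(6−(1/2)) + 2·(1/2−(-7)) + (5/6)·(-7−6)) = ½·(77/2 + 15 − 65/6) = 64/3, so the B_3-coordinate is 1/3.
Check: 1/6 + 1/2 + 1/3 = 1.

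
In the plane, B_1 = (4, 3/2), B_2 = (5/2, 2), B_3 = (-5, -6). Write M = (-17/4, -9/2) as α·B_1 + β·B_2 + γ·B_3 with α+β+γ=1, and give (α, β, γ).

(-1/3, 1/2, 5/6)

Signed area of the reference triangle: [B_1B_2B_3] = ½·(4·(2−(-6)) + (5/2)·(-6−(3/2)) + (-5)·(3/2−2)) = ½·(32 − 75/4 + 5/2) = 63/8.
[MB_2B_3] = ½·((-17/4)·(2−(-6)) + (5/2)·(-6−(-9/2)) + (-5)·(-9/2−2)) = ½·(-34 − 15/4 + 65/2) = -21/8, so the B_1-coordinate is (-21/8)/(63/8) = -1/3.
[B_1MB_3] = ½·(4·(-9/2−(-6)) + (-17/4)·(-6−(3/2)) + (-5)·(3/2−(-9/2))) = ½·(6 + 255/8 − 30) = 63/16, so the B_2-coordinate is 1/2.
[B_1B_2M] = ½·(4·(2−(-9/2)) + (5/2)·(-9/2−(3/2)) + (-17/4)·(3/2−2)) = ½·(26 − 15 + 17/8) = 105/16, so the B_3-coordinate is 5/6.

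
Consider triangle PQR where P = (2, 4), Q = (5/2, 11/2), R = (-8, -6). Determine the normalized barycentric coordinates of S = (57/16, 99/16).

(1/2, 5/8, -1/8)

Signed area of the reference triangle: [PQR] = ½·(2·(11/2−(-6)) + (5/2)·(-6−4) + (-8)·(4−(11/2))) = ½·(23 − 25 + 12) = 5.
[SQR] = ½·((57/16)·(11/2−(-6)) + (5/2)·(-6−(99/16)) + (-8)·(99/16−(11/2))) = ½·(1311/32 − 975/32 − 11/2) = 5/2, so the P-coordinate is (5/2)/5 = 1/2.
[PSR] = ½·(2·(99/16−(-6)) + (57/16)·(-6−4) + (-8)·(4−(99/16))) = ½·(195/8 − 285/8 + 35/2) = 25/8, so the Q-coordinate is 5/8.
[PQS] = ½·(2·(11/2−(99/16)) + (5/2)·(99/16−4) + (57/16)·(4−(11/2))) = ½·(-11/8 + 175/32 − 171/32) = -5/8, so the R-coordinate is -1/8.
Check: 1/2 + 5/8 − 1/8 = 1.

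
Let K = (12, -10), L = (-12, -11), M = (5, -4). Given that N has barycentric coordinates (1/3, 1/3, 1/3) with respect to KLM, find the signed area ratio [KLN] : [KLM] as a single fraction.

1/3

The signed ratio [KLN]/[KLM] equals the barycentric coordinate of N at vertex M, which is 1/3.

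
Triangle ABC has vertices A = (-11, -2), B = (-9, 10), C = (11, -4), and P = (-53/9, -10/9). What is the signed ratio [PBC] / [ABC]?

2/3

[ABC] = ½·((-11)·(10−(-4)) + (-9)·(-4−(-2)) + 11·(-2−10)) = ½·(-154 + 18 − 132) = -134.
[PBC] = ½·((-53/9)·(10−(-4)) + (-9)·(-4−(-10/9)) + 11·(-10/9−10)) = ½·(-742/9 + 26 − 1100/9) = -268/3, so the ratio is (-268/3)/(-134) = 2/3.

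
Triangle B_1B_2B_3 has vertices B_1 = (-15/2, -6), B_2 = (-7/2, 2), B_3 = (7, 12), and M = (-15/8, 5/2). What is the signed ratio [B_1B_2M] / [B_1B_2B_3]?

1/4

[B_1B_2B_3] = ½·((-15/2)·(2−12) + (-7/2)·(12−(-6)) + 7·(-6−2)) = ½·(75 − 63 − 56) = -22.
[B_1B_2M] = ½·((-15/2)·(2−(5/2)) + (-7/2)·(5/2−(-6)) + (-15/8)·(-6−2)) = ½·(15/4 − 119/4 + 15) = -11/2, so the ratio is (-11/2)/(-22) = 1/4.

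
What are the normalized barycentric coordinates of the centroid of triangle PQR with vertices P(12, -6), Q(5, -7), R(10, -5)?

(1/3, 1/3, 1/3)

The centroid is the average of the vertices, so each weight is 1/3.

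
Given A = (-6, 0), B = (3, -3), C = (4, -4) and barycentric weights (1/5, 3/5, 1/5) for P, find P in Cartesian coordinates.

P = (1/5)·A + (3/5)·B + (1/5)·C.
x-coordinate: (1/5)·(-6) + (3/5)·3 + (1/5)·4 = 7/5.
y-coordinate: (1/5)·0 + (3/5)·(-3) + (1/5)·(-4) = -13/5.

(7/5, -13/5)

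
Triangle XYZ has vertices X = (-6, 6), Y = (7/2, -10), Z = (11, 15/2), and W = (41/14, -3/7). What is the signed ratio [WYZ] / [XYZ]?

2/7

[XYZ] = ½·((-6)·(-10−(15/2)) + (7/2)·(15/2−6) + 11·(6−(-10))) = ½·(105 + 21/4 + 176) = 1145/8.
[WYZ] = ½·((41/14)·(-10−(15/2)) + (7/2)·(15/2−(-3/7)) + 11·(-3/7−(-10))) = ½·(-205/4 + 111/4 + 737/7) = 1145/28, so the ratio is (1145/28)/(1145/8) = 2/7.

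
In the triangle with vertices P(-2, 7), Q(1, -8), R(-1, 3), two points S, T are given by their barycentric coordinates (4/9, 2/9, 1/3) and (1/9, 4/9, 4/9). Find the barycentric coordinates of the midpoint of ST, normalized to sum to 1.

Since both coordinate triples sum to 1, the midpoint's barycentrics are the componentwise average.
(4/9+1/9)/2 = 5/18; similarly 1/3 and 7/18.

(5/18, 1/3, 7/18)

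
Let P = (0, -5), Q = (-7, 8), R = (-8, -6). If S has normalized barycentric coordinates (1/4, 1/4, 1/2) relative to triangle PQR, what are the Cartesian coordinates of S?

(-23/4, -9/4)

S = (1/4)·P + (1/4)·Q + (1/2)·R.
x-coordinate: (1/4)·0 + (1/4)·(-7) + (1/2)·(-8) = -23/4.
y-coordinate: (1/4)·(-5) + (1/4)·8 + (1/2)·(-6) = -9/4.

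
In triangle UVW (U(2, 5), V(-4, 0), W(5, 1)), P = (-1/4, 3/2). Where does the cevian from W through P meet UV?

(-2, 5/3)

Barycentric coordinates of P with respect to UVW: (1/4, 1/2, 1/4).
On side UV the W-coordinate is zero; dropping P's W-weight 1/4 and renormalizing the remaining 1/4 : 1/2 gives weights 1/3, 2/3 on U, V.
Q = (1/3)·(2, 5) + (2/3)·(-4, 0) = (-2, 5/3).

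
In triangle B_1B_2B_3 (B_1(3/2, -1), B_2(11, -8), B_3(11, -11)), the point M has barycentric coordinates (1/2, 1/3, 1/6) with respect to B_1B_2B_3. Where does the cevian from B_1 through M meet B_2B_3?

Line B_1M meets B_2B_3 where the B_1-coordinate vanishes; zeroing M's B_1-weight and renormalizing leaves B_2, B_3-weights 1/3 : 1/6 → (2/3, 1/3).
So N = (2/3)·B_2 + (1/3)·B_3 = (11, -9).

(11, -9)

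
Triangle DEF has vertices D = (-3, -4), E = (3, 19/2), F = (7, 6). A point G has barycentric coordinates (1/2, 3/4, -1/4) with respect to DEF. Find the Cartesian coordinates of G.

G = (1/2)·D + (3/4)·E + (-1/4)·F.
x-coordinate: (1/2)·(-3) + (3/4)·3 + (-1/4)·7 = -1.
y-coordinate: (1/2)·(-4) + (3/4)·(19/2) + (-1/4)·6 = 29/8.

(-1, 29/8)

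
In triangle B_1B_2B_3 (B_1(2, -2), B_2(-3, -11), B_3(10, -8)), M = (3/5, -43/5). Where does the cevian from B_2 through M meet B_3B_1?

(6, -5)

Barycentric coordinates of M with respect to B_1B_2B_3: (1/5, 3/5, 1/5).
On side B_3B_1 the B_2-coordinate is zero; dropping M's B_2-weight 3/5 and renormalizing the remaining 1/5 : 1/5 gives weights 1/2, 1/2 on B_3, B_1.
N = (1/2)·(10, -8) + (1/2)·(2, -2) = (6, -5).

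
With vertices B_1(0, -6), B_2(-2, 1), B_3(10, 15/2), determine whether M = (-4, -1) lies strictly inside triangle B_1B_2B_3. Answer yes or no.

Barycentric coordinates of M: (11/97, 104/97, -18/97).
The three coordinates are positive, positive, negative; a point is interior exactly when all three are positive.

no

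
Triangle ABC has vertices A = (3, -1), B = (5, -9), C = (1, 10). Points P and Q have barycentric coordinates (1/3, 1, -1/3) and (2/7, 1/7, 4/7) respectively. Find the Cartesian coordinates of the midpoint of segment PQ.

(82/21, -179/42)

Barycentric coordinates of the midpoint are the average: (13/42, 4/7, 5/42).
Converting: (13/42)·A + (4/7)·B + (5/42)·C = (82/21, -179/42).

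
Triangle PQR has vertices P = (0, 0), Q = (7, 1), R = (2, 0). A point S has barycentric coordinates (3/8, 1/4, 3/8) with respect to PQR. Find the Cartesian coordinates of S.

(5/2, 1/4)

S = (3/8)·P + (1/4)·Q + (3/8)·R.
x-coordinate: (3/8)·0 + (1/4)·7 + (3/8)·2 = 5/2.
y-coordinate: (3/8)·0 + (1/4)·1 + (3/8)·0 = 1/4.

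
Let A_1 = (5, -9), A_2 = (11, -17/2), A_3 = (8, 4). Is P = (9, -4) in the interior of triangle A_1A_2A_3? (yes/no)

yes

Barycentric coordinates of P: (23/153, 74/153, 56/153).
The three coordinates are positive, positive, positive; a point is interior exactly when all three are positive.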